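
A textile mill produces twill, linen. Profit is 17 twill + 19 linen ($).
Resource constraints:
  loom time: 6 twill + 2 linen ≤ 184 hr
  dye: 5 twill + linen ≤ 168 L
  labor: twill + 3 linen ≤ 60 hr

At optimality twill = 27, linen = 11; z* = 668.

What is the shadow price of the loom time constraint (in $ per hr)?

Check each constraint at x*: loom time 184/184 (tight); dye 146/168 (slack 22); labor 60/60 (tight).
Slack constraints have shadow price 0 (complementary slackness).
The binding rows give the dual system: 6·y_loom time + 1·y_labor = 17 and 2·y_loom time + 3·y_labor = 19.
This yields shadow prices y_loom time = 2, y_labor = 5.
Shadow price of loom time = 2.

2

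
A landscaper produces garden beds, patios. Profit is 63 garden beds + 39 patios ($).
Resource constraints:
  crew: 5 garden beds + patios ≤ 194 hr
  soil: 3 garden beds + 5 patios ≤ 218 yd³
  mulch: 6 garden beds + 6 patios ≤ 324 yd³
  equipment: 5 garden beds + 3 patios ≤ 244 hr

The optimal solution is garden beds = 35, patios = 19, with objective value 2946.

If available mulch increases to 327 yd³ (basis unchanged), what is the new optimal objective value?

Binding: crew and mulch. Non-binding: soil (18 unused), equipment (12 unused).
Since soil, equipment are not tight, their duals are 0.
The binding rows give the dual system: 5·y_crew + 6·y_mulch = 63 and 1·y_crew + 6·y_mulch = 39.
This yields shadow prices y_crew = 6, y_mulch = 5.5.
Δz = y_mulch·Δb = 5.5 × (3) = 16.5, so new z* = 2946 + 16.5 = 2962.5.

2962.5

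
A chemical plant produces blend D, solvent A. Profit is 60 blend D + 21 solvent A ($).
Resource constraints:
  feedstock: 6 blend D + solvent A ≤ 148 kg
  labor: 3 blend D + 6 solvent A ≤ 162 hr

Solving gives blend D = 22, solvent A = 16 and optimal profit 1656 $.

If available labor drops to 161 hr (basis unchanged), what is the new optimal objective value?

Both feedstock and labor are binding at x*.
From A_Bᵀ y = c: 6·y_feedstock + 3·y_labor = 60; 1·y_feedstock + 6·y_labor = 21.
This yields shadow prices y_feedstock = 9, y_labor = 2.
Δz = y_labor·Δb = 2 × (-1) = -2, so new z* = 1656 − 2 = 1654.

1654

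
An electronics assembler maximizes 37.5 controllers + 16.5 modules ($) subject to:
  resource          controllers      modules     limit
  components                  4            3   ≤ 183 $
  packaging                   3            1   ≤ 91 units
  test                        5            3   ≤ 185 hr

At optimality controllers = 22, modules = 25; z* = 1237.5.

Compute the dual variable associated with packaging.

Binding: packaging and test. Non-binding: components (20 unused).
By complementary slackness, y = 0 for the non-binding constraint.
Dual feasibility on the basic columns requires 3·y_packaging + 5·y_test = 37.5, 1·y_packaging + 3·y_test = 16.5.
Solving: y_packaging = 7.5, y_test = 3.
Shadow price of packaging = 7.5.

7.5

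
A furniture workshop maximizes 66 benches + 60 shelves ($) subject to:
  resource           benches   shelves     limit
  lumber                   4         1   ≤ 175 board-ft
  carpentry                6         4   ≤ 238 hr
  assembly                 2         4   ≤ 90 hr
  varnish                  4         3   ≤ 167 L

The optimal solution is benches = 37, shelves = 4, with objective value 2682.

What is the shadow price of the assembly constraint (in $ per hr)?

Binding: carpentry and assembly. Non-binding: lumber (23 unused), varnish (7 unused).
Since lumber, varnish are not tight, their duals are 0.
From A_Bᵀ y = c: 6·y_carpentry + 2·y_assembly = 66; 4·y_carpentry + 4·y_assembly = 60.
Solving: y_carpentry = 9, y_assembly = 6.
Shadow price of assembly = 6.

6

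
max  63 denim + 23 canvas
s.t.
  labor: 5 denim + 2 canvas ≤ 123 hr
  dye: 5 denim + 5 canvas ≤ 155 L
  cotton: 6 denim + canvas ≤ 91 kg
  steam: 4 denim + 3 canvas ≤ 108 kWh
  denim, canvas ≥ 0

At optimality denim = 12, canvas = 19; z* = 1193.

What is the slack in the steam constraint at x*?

3

steam used = 4·12 + 3·19 = 105; slack = 108 − 105 = 3.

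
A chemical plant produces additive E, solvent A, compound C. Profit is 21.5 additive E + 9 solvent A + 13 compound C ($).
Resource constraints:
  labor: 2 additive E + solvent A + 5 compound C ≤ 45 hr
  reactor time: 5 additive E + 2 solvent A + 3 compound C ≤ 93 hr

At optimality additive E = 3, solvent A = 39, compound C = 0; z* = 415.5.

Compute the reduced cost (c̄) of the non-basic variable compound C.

At the optimum: labor uses 45 of 45 (binding); reactor time uses 93 of 93 (binding).
Dual feasibility on the basic columns requires 2·y_labor + 5·y_reactor time = 21.5, 1·y_labor + 2·y_reactor time = 9.
→ y_labor = 2 and y_reactor time = 3.5.
Reduced cost of compound C: c₃ − yᵀa₃ = 13 − (2·5 + 3.5·3) = 13 − 20.5 = -7.5.

-7.5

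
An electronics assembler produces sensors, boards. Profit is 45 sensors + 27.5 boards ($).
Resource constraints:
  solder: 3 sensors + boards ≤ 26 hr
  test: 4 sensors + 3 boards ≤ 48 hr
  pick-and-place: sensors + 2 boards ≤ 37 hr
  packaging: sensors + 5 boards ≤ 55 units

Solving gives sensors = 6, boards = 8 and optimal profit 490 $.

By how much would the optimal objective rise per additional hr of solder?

At the optimum: solder uses 26 of 26 (binding); test uses 48 of 48 (binding); pick-and-place uses 22 of 37 (slack = 15); packaging uses 46 of 55 (slack = 9).
Since pick-and-place, packaging are not tight, their duals are 0.
Dual feasibility on the basic columns requires 3·y_solder + 4·y_test = 45, 1·y_solder + 3·y_test = 27.5.
→ y_solder = 5 and y_test = 7.5.
Shadow price of solder = 5.

5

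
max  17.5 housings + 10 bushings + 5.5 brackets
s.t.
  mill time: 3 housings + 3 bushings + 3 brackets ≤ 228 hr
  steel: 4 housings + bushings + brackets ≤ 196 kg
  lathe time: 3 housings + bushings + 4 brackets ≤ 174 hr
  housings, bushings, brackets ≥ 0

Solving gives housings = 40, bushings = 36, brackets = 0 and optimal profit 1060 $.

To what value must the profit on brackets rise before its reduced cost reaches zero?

10

Check each constraint at x*: mill time 228/228 (tight); steel 196/196 (tight); lathe time 156/174 (slack 18).
By complementary slackness, y = 0 for the non-binding constraint.
Dual feasibility on the basic columns requires 3·y_mill time + 4·y_steel = 17.5, 3·y_mill time + 1·y_steel = 10.
Solving: y_mill time = 2.5, y_steel = 2.5.
brackets enters the basis when its profit ≥ yᵀa₃ = 2.5·3 + 2.5·1 = 10.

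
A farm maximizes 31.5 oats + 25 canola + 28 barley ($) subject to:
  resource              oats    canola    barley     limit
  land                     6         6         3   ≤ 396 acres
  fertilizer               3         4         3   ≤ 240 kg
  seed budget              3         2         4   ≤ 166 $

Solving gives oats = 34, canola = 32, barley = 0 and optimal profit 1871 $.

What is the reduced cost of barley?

At the optimum: land uses 396 of 396 (binding); fertilizer uses 230 of 240 (slack = 10); seed budget uses 166 of 166 (binding).
Slack constraints have shadow price 0 (complementary slackness).
Dual feasibility on the basic columns requires 6·y_land + 3·y_seed budget = 31.5, 6·y_land + 2·y_seed budget = 25.
→ y_land = 2 and y_seed budget = 6.5.
Reduced cost of barley: c₃ − yᵀa₃ = 28 − (2·3 + 6.5·4) = 28 − 32 = -4.

-4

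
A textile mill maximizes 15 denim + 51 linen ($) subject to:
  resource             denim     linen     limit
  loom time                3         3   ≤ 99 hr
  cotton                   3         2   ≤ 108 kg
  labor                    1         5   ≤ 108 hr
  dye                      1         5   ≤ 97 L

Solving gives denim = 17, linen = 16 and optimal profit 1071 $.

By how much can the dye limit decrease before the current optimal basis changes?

Binding constraints: loom time, dye. The basis is B = [[3,3],[1,5]] with det 12.
Per unit decrease in dye, x* moves by d = (0.25, -0.25).
The basis stays optimal until linen reaches 0; allowable decrease = 64 L.

64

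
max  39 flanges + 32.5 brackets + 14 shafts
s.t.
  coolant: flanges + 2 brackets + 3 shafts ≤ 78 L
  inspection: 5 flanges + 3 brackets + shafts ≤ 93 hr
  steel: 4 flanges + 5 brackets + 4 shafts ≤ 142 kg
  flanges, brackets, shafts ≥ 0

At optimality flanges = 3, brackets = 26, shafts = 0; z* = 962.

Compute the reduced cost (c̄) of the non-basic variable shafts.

-5

Check each constraint at x*: coolant 55/78 (slack 23); inspection 93/93 (tight); steel 142/142 (tight).
Slack constraints have shadow price 0 (complementary slackness).
Dual feasibility on the basic columns requires 5·y_inspection + 4·y_steel = 39, 3·y_inspection + 5·y_steel = 32.5.
Solving: y_inspection = 5, y_steel = 3.5.
Reduced cost of shafts: c₃ − yᵀa₃ = 14 − (5·1 + 3.5·4) = 14 − 19 = -5.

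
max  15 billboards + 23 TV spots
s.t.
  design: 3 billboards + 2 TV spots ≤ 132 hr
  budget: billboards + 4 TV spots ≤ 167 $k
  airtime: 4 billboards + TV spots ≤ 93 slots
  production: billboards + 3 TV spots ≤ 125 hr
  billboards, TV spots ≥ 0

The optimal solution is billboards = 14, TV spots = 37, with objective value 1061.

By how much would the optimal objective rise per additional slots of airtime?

Binding: airtime and production. Non-binding: design (16 unused), budget (5 unused).
By complementary slackness, y = 0 for the non-binding constraints.
From A_Bᵀ y = c: 4·y_airtime + 1·y_production = 15; 1·y_airtime + 3·y_production = 23.
Solving: y_airtime = 2, y_production = 7.
Shadow price of airtime = 2.

2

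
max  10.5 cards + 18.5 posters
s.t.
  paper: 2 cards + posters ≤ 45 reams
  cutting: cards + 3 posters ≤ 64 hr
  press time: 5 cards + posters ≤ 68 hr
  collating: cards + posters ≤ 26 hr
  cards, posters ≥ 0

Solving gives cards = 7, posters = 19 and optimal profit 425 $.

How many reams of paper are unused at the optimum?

12

paper used = 2·7 + 1·19 = 33; slack = 45 − 33 = 12.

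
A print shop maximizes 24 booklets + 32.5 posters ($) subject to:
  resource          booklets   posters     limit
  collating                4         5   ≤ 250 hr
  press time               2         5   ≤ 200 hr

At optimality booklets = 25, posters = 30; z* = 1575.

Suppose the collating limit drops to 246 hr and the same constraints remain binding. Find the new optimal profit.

1553

Check each constraint at x*: collating 250/250 (tight); press time 200/200 (tight).
Dual feasibility on the basic columns requires 4·y_collating + 2·y_press time = 24, 5·y_collating + 5·y_press time = 32.5.
→ y_collating = 5.5 and y_press time = 1.
Δz = y_collating·Δb = 5.5 × (-4) = -22, so new z* = 1575 − 22 = 1553.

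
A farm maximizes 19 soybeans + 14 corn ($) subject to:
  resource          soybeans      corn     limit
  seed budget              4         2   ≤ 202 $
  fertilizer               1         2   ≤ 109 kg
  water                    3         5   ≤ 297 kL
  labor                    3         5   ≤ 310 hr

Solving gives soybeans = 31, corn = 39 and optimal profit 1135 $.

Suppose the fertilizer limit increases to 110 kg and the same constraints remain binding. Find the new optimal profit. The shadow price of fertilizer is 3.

1138

Δb = 1, so new z* = 1135 + (3)·(1) = 1135 + 3 = 1138.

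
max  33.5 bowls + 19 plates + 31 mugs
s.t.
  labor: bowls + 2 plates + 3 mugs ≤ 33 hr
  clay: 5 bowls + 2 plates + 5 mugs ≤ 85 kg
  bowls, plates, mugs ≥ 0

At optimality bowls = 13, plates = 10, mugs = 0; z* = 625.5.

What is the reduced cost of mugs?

Check each constraint at x*: labor 33/33 (tight); clay 85/85 (tight).
Dual feasibility on the basic columns requires 1·y_labor + 5·y_clay = 33.5, 2·y_labor + 2·y_clay = 19.
This yields shadow prices y_labor = 3.5, y_clay = 6.
Reduced cost of mugs: c₃ − yᵀa₃ = 31 − (3.5·3 + 6·5) = 31 − 40.5 = -9.5.

-9.5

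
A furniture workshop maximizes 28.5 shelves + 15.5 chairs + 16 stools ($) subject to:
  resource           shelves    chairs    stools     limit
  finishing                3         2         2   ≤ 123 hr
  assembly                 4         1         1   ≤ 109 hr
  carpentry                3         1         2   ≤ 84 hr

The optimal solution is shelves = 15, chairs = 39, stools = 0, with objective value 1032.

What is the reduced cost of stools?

-3

Binding: finishing and carpentry. Non-binding: assembly (10 unused).
Since assembly is not tight, its dual is 0.
Dual feasibility on the basic columns requires 3·y_finishing + 3·y_carpentry = 28.5, 2·y_finishing + 1·y_carpentry = 15.5.
This yields shadow prices y_finishing = 6, y_carpentry = 3.5.
Reduced cost of stools: c₃ − yᵀa₃ = 16 − (6·2 + 3.5·2) = 16 − 19 = -3.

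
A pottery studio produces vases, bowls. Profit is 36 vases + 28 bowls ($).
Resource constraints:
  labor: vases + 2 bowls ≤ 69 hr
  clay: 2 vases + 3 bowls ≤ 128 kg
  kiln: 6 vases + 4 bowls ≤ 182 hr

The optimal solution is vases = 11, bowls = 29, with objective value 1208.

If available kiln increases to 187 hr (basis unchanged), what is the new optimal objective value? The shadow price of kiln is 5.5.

Δb = 5, so new z* = 1208 + (5.5)·(5) = 1208 + 27.5 = 1235.5.

1235.5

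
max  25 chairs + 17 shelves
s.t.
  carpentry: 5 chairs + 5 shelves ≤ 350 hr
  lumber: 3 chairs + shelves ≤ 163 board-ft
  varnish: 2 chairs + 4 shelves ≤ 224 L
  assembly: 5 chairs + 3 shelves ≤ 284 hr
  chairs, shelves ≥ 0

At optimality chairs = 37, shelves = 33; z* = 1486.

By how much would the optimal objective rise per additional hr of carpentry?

1

Check each constraint at x*: carpentry 350/350 (tight); lumber 144/163 (slack 19); varnish 206/224 (slack 18); assembly 284/284 (tight).
Since lumber, varnish are not tight, their duals are 0.
From A_Bᵀ y = c: 5·y_carpentry + 5·y_assembly = 25; 5·y_carpentry + 3·y_assembly = 17.
Solving: y_carpentry = 1, y_assembly = 4.
Shadow price of carpentry = 1.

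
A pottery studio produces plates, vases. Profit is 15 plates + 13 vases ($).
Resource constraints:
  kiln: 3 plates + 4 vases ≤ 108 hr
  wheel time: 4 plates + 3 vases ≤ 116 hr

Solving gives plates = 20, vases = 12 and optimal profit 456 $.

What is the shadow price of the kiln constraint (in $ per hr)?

1

At the optimum: kiln uses 108 of 108 (binding); wheel time uses 116 of 116 (binding).
Dual feasibility on the basic columns requires 3·y_kiln + 4·y_wheel time = 15, 4·y_kiln + 3·y_wheel time = 13.
Solving: y_kiln = 1, y_wheel time = 3.
Shadow price of kiln = 1.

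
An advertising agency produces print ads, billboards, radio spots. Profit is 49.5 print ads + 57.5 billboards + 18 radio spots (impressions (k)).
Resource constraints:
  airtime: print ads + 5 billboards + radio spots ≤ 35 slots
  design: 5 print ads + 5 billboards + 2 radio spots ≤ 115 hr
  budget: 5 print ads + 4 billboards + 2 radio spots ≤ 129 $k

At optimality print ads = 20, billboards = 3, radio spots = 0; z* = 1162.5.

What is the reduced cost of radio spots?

Check each constraint at x*: airtime 35/35 (tight); design 115/115 (tight); budget 112/129 (slack 17).
Slack constraints have shadow price 0 (complementary slackness).
The binding rows give the dual system: 1·y_airtime + 5·y_design = 49.5 and 5·y_airtime + 5·y_design = 57.5.
This yields shadow prices y_airtime = 2, y_design = 9.5.
Reduced cost of radio spots: c₃ − yᵀa₃ = 18 − (2·1 + 9.5·2) = 18 − 21 = -3.

-3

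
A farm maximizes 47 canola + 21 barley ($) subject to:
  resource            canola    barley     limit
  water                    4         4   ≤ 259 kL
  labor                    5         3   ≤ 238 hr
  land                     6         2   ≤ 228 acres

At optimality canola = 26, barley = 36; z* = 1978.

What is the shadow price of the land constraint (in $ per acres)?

4.5

At the optimum: water uses 248 of 259 (slack = 11); labor uses 238 of 238 (binding); land uses 228 of 228 (binding).
Slack constraints have shadow price 0 (complementary slackness).
From A_Bᵀ y = c: 5·y_labor + 6·y_land = 47; 3·y_labor + 2·y_land = 21.
→ y_labor = 4 and y_land = 4.5.
Shadow price of land = 4.5.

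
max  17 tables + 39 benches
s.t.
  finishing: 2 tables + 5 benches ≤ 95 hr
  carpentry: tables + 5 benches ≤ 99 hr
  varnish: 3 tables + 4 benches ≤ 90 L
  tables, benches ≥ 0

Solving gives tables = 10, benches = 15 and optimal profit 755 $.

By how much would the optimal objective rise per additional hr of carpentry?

At the optimum: finishing uses 95 of 95 (binding); carpentry uses 85 of 99 (slack = 14); varnish uses 90 of 90 (binding).
Since carpentry is not tight, its dual is 0.
Dual feasibility on the basic columns requires 2·y_finishing + 3·y_varnish = 17, 5·y_finishing + 4·y_varnish = 39.
→ y_finishing = 7 and y_varnish = 1.
Shadow price of carpentry = 0.

0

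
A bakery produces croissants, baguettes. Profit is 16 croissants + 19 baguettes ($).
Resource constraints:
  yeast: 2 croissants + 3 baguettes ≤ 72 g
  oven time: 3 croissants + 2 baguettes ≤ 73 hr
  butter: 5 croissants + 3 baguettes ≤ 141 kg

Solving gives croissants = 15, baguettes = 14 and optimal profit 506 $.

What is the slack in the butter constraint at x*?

butter used = 5·15 + 3·14 = 117; slack = 141 − 117 = 24.

24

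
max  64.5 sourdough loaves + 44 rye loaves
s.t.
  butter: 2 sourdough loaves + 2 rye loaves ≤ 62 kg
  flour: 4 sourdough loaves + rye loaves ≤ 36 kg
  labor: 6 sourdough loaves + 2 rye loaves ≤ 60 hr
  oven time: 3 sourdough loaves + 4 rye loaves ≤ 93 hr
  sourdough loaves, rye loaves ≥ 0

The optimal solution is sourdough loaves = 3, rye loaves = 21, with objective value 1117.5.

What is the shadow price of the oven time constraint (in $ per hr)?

At the optimum: butter uses 48 of 62 (slack = 14); flour uses 33 of 36 (slack = 3); labor uses 60 of 60 (binding); oven time uses 93 of 93 (binding).
By complementary slackness, y = 0 for the non-binding constraints.
Dual feasibility on the basic columns requires 6·y_labor + 3·y_oven time = 64.5, 2·y_labor + 4·y_oven time = 44.
→ y_labor = 7 and y_oven time = 7.5.
Shadow price of oven time = 7.5.

7.5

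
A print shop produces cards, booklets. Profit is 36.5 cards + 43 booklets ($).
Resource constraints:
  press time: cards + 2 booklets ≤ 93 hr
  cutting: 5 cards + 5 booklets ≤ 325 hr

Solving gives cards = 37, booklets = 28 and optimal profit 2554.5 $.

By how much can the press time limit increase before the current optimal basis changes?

37

Binding constraints: press time, cutting. The basis is B = [[1,2],[5,5]] with det -5.
Per unit increase in press time, x* moves by d = (-1, 1).
The basis stays optimal until cards reaches 0; allowable increase = 37 hr.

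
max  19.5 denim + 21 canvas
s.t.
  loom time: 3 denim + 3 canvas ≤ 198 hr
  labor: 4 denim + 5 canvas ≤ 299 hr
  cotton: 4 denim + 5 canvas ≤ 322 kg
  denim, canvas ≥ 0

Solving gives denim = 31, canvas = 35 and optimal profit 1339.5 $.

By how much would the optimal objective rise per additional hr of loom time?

4.5

Check each constraint at x*: loom time 198/198 (tight); labor 299/299 (tight); cotton 299/322 (slack 23).
Slack constraints have shadow price 0 (complementary slackness).
From A_Bᵀ y = c: 3·y_loom time + 4·y_labor = 19.5; 3·y_loom time + 5·y_labor = 21.
This yields shadow prices y_loom time = 4.5, y_labor = 1.5.
Shadow price of loom time = 4.5.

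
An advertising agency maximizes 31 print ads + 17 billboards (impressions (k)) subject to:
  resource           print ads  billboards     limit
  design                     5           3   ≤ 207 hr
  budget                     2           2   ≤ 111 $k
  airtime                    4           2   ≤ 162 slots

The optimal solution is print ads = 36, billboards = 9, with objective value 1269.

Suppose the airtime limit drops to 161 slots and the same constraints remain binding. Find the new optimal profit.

1265

At the optimum: design uses 207 of 207 (binding); budget uses 90 of 111 (slack = 21); airtime uses 162 of 162 (binding).
By complementary slackness, y = 0 for the non-binding constraint.
Dual feasibility on the basic columns requires 5·y_design + 4·y_airtime = 31, 3·y_design + 2·y_airtime = 17.
This yields shadow prices y_design = 3, y_airtime = 4.
Δz = y_airtime·Δb = 4 × (-1) = -4, so new z* = 1269 − 4 = 1265.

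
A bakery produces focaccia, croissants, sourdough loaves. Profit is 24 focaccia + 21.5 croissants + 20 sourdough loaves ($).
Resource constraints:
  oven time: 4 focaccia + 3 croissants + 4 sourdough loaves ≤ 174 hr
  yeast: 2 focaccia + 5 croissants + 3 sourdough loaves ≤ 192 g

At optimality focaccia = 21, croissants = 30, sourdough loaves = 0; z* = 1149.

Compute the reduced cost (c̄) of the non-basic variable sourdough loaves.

Check each constraint at x*: oven time 174/174 (tight); yeast 192/192 (tight).
Dual feasibility on the basic columns requires 4·y_oven time + 2·y_yeast = 24, 3·y_oven time + 5·y_yeast = 21.5.
→ y_oven time = 5.5 and y_yeast = 1.
Reduced cost of sourdough loaves: c₃ − yᵀa₃ = 20 − (5.5·4 + 1·3) = 20 − 25 = -5.

-5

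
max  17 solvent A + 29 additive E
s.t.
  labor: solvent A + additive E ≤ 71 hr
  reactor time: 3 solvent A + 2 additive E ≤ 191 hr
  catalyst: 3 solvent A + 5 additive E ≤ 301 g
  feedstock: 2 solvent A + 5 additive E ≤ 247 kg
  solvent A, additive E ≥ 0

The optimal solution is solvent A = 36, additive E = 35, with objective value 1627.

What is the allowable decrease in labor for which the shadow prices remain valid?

21.6

Binding constraints: labor, feedstock. The basis is B = [[1,1],[2,5]] with det 3.
Per unit decrease in labor, x* moves by d = (-1.6667, 0.6667).
The basis stays optimal until solvent A reaches 0; allowable decrease = 21.6 hr.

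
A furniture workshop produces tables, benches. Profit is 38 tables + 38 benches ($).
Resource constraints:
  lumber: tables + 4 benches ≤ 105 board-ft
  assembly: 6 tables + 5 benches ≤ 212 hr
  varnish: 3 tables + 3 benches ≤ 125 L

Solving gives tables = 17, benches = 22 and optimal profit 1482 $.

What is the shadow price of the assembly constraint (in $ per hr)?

6

Binding: lumber and assembly. Non-binding: varnish (8 unused).
Since varnish is not tight, its dual is 0.
Dual feasibility on the basic columns requires 1·y_lumber + 6·y_assembly = 38, 4·y_lumber + 5·y_assembly = 38.
Solving: y_lumber = 2, y_assembly = 6.
Shadow price of assembly = 6.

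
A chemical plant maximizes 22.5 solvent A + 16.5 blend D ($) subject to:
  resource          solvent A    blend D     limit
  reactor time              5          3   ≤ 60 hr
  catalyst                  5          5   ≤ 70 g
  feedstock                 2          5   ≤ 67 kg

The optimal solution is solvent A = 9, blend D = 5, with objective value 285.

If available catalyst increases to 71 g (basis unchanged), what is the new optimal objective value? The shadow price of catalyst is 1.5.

Δb = 1, so new z* = 285 + (1.5)·(1) = 285 + 1.5 = 286.5.

286.5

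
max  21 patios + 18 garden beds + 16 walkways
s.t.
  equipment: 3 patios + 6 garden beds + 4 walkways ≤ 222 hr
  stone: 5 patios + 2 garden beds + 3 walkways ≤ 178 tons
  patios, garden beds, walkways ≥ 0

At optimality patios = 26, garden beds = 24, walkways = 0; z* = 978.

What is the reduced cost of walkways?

-1

At the optimum: equipment uses 222 of 222 (binding); stone uses 178 of 178 (binding).
The binding rows give the dual system: 3·y_equipment + 5·y_stone = 21 and 6·y_equipment + 2·y_stone = 18.
Solving: y_equipment = 2, y_stone = 3.
Reduced cost of walkways: c₃ − yᵀa₃ = 16 − (2·4 + 3·3) = 16 − 17 = -1.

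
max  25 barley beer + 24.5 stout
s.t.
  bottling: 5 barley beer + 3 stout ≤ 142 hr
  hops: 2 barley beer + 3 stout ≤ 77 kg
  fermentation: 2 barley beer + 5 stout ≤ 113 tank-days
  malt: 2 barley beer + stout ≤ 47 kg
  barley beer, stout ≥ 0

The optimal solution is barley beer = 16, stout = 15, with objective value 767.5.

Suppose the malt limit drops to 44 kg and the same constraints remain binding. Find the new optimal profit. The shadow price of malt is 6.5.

Δb = -3, so new z* = 767.5 + (6.5)·(-3) = 767.5 − 19.5 = 748.

748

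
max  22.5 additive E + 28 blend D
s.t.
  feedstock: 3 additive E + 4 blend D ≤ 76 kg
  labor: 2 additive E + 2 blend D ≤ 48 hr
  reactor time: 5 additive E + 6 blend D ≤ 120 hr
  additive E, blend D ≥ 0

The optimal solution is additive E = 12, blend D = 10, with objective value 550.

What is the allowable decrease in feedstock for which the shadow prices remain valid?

4

Binding constraints: feedstock, reactor time. The basis is B = [[3,4],[5,6]] with det -2.
Per unit decrease in feedstock, x* moves by d = (3, -2.5).
The basis stays optimal until blend D reaches 0; allowable decrease = 4 kg.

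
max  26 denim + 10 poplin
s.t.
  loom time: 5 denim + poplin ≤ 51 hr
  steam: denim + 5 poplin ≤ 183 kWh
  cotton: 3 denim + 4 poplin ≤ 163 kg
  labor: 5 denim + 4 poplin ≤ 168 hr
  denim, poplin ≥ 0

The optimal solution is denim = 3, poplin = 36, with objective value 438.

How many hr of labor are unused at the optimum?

9

labor used = 5·3 + 4·36 = 159; slack = 168 − 159 = 9.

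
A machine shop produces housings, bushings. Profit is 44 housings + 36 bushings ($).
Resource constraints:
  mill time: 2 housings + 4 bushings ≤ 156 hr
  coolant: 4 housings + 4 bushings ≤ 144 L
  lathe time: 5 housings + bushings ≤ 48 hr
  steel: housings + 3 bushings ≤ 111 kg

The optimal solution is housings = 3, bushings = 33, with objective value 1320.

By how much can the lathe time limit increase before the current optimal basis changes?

132

Binding constraints: coolant, lathe time. The basis is B = [[4,4],[5,1]] with det -16.
Per unit increase in lathe time, x* moves by d = (0.25, -0.25).
The basis stays optimal until bushings reaches 0; allowable increase = 132 hr.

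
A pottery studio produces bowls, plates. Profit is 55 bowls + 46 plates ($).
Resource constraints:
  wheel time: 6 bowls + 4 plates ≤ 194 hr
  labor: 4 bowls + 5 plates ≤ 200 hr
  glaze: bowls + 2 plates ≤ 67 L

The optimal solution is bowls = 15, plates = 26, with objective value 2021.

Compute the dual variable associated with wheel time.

At the optimum: wheel time uses 194 of 194 (binding); labor uses 190 of 200 (slack = 10); glaze uses 67 of 67 (binding).
Slack constraints have shadow price 0 (complementary slackness).
The binding rows give the dual system: 6·y_wheel time + 1·y_glaze = 55 and 4·y_wheel time + 2·y_glaze = 46.
Solving: y_wheel time = 8, y_glaze = 7.
Shadow price of wheel time = 8.

8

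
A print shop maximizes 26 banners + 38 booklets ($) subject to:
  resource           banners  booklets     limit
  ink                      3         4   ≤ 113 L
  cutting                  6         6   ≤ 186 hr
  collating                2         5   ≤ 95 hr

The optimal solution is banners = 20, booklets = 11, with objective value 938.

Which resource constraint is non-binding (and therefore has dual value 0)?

ink: 104/113 (slack 9)
cutting: 186/186 (binding)
collating: 95/95 (binding)
By complementary slackness, a constraint with positive slack has shadow price 0 → ink.

ink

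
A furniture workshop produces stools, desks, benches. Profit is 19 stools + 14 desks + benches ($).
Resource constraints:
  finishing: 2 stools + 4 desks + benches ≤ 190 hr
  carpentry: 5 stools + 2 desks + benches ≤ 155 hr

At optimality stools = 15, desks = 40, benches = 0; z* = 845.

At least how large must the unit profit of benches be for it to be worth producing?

5

At the optimum: finishing uses 190 of 190 (binding); carpentry uses 155 of 155 (binding).
Dual feasibility on the basic columns requires 2·y_finishing + 5·y_carpentry = 19, 4·y_finishing + 2·y_carpentry = 14.
This yields shadow prices y_finishing = 2, y_carpentry = 3.
benches enters the basis when its profit ≥ yᵀa₃ = 2·1 + 3·1 = 5.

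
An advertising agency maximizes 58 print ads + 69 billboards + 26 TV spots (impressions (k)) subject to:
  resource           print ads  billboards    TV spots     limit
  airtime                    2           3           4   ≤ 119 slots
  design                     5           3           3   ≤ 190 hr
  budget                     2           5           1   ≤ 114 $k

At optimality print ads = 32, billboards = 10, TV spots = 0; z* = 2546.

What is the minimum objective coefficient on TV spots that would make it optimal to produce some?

At the optimum: airtime uses 94 of 119 (slack = 25); design uses 190 of 190 (binding); budget uses 114 of 114 (binding).
By complementary slackness, y = 0 for the non-binding constraint.
From A_Bᵀ y = c: 5·y_design + 2·y_budget = 58; 3·y_design + 5·y_budget = 69.
Solving: y_design = 8, y_budget = 9.
TV spots enters the basis when its profit ≥ yᵀa₃ = 8·3 + 9·1 = 33.

33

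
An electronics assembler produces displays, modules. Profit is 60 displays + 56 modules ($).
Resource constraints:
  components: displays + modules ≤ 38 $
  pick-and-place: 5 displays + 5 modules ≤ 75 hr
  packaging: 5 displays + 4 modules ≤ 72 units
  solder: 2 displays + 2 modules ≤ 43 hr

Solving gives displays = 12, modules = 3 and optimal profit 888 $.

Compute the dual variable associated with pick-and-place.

Binding: pick-and-place and packaging. Non-binding: components (23 unused), solder (13 unused).
By complementary slackness, y = 0 for the non-binding constraints.
The binding rows give the dual system: 5·y_pick-and-place + 5·y_packaging = 60 and 5·y_pick-and-place + 4·y_packaging = 56.
Solving: y_pick-and-place = 8, y_packaging = 4.
Shadow price of pick-and-place = 8.

8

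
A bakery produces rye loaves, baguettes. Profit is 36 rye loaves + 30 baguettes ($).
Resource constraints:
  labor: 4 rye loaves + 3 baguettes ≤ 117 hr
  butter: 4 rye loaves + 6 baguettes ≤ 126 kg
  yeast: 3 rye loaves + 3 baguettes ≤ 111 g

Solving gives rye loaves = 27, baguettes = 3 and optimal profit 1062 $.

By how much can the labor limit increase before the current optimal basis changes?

9

Binding constraints: labor, butter. The basis is B = [[4,3],[4,6]] with det 12.
Per unit increase in labor, x* moves by d = (0.5, -0.3333).
The basis stays optimal until baguettes reaches 0; allowable increase = 9 hr.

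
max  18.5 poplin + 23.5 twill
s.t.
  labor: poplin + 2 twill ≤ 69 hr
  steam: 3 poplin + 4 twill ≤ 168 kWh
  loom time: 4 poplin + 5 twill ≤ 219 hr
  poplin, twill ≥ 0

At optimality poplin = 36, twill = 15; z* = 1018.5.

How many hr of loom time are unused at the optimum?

loom time used = 4·36 + 5·15 = 219; slack = 219 − 219 = 0.

0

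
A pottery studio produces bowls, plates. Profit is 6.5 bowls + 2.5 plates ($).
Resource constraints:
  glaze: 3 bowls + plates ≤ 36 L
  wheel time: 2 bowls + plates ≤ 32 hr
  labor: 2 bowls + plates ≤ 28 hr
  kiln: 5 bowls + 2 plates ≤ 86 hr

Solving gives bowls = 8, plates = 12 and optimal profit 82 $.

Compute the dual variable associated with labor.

1

Check each constraint at x*: glaze 36/36 (tight); wheel time 28/32 (slack 4); labor 28/28 (tight); kiln 64/86 (slack 22).
Since wheel time, kiln are not tight, their duals are 0.
Dual feasibility on the basic columns requires 3·y_glaze + 2·y_labor = 6.5, 1·y_glaze + 1·y_labor = 2.5.
Solving: y_glaze = 1.5, y_labor = 1.
Shadow price of labor = 1.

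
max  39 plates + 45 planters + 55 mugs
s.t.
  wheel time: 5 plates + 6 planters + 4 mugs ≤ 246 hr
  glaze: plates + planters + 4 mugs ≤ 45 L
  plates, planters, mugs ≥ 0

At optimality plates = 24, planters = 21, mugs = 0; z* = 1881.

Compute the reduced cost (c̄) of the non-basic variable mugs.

Both wheel time and glaze are binding at x*.
The binding rows give the dual system: 5·y_wheel time + 1·y_glaze = 39 and 6·y_wheel time + 1·y_glaze = 45.
→ y_wheel time = 6 and y_glaze = 9.
Reduced cost of mugs: c₃ − yᵀa₃ = 55 − (6·4 + 9·4) = 55 − 60 = -5.

-5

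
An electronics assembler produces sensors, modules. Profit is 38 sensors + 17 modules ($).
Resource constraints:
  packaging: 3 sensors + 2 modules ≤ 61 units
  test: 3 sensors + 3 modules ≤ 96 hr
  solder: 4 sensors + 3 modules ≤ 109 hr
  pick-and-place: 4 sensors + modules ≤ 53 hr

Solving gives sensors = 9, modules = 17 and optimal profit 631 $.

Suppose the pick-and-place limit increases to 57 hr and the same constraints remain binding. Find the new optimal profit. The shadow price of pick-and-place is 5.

651

Δb = 4, so new z* = 631 + (5)·(4) = 631 + 20 = 651.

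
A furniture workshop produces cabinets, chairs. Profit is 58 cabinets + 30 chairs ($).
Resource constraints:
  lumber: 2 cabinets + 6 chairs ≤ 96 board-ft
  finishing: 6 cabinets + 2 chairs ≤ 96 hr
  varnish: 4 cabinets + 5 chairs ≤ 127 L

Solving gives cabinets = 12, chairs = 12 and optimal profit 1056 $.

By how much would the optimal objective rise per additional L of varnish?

0

Binding: lumber and finishing. Non-binding: varnish (19 unused).
By complementary slackness, y = 0 for the non-binding constraint.
Dual feasibility on the basic columns requires 2·y_lumber + 6·y_finishing = 58, 6·y_lumber + 2·y_finishing = 30.
This yields shadow prices y_lumber = 2, y_finishing = 9.
Shadow price of varnish = 0.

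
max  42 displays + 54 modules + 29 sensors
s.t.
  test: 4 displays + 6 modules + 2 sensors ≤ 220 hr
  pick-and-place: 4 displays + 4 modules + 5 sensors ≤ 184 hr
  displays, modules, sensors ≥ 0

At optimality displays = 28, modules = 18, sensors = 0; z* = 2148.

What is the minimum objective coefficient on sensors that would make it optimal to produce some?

34.5

At the optimum: test uses 220 of 220 (binding); pick-and-place uses 184 of 184 (binding).
From A_Bᵀ y = c: 4·y_test + 4·y_pick-and-place = 42; 6·y_test + 4·y_pick-and-place = 54.
→ y_test = 6 and y_pick-and-place = 4.5.
sensors enters the basis when its profit ≥ yᵀa₃ = 6·2 + 4.5·5 = 34.5.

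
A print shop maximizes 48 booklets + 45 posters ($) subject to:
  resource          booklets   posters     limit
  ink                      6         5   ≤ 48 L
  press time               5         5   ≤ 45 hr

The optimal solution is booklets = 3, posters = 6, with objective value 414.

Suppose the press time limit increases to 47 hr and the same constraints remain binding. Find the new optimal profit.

At the optimum: ink uses 48 of 48 (binding); press time uses 45 of 45 (binding).
The binding rows give the dual system: 6·y_ink + 5·y_press time = 48 and 5·y_ink + 5·y_press time = 45.
→ y_ink = 3 and y_press time = 6.
Δz = y_press time·Δb = 6 × (2) = 12, so new z* = 414 + 12 = 426.

426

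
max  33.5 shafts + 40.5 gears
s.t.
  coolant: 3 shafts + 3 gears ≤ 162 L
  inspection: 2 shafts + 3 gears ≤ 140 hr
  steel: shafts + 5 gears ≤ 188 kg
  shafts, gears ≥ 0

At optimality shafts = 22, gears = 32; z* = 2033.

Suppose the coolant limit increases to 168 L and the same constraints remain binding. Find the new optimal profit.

Binding: coolant and inspection. Non-binding: steel (6 unused).
Slack constraints have shadow price 0 (complementary slackness).
From A_Bᵀ y = c: 3·y_coolant + 2·y_inspection = 33.5; 3·y_coolant + 3·y_inspection = 40.5.
This yields shadow prices y_coolant = 6.5, y_inspection = 7.
Δz = y_coolant·Δb = 6.5 × (6) = 39, so new z* = 2033 + 39 = 2072.

2072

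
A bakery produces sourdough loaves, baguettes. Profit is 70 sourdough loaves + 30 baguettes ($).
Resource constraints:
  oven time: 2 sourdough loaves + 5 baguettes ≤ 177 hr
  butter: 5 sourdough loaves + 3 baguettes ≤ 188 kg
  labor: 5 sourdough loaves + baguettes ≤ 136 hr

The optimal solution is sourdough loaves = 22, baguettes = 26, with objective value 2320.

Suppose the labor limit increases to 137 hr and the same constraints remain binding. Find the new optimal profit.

2326

At the optimum: oven time uses 174 of 177 (slack = 3); butter uses 188 of 188 (binding); labor uses 136 of 136 (binding).
Since oven time is not tight, its dual is 0.
The binding rows give the dual system: 5·y_butter + 5·y_labor = 70 and 3·y_butter + 1·y_labor = 30.
→ y_butter = 8 and y_labor = 6.
Δz = y_labor·Δb = 6 × (1) = 6, so new z* = 2320 + 6 = 2326.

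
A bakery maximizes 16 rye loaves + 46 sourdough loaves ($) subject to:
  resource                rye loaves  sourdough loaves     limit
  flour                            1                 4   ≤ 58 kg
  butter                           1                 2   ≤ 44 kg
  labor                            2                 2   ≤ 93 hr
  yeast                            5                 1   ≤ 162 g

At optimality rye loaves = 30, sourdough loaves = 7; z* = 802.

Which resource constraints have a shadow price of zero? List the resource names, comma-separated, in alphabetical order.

flour: 58/58 (binding)
butter: 44/44 (binding)
labor: 74/93 (slack 19)
yeast: 157/162 (slack 5)
By complementary slackness, a constraint with positive slack has shadow price 0 → labor, yeast.

labor, yeast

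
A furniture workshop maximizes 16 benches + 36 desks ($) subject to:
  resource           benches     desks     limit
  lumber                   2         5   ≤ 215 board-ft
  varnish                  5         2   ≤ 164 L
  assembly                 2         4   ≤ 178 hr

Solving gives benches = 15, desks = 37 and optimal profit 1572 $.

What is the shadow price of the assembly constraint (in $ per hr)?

At the optimum: lumber uses 215 of 215 (binding); varnish uses 149 of 164 (slack = 15); assembly uses 178 of 178 (binding).
By complementary slackness, y = 0 for the non-binding constraint.
From A_Bᵀ y = c: 2·y_lumber + 2·y_assembly = 16; 5·y_lumber + 4·y_assembly = 36.
Solving: y_lumber = 4, y_assembly = 4.
Shadow price of assembly = 4.

4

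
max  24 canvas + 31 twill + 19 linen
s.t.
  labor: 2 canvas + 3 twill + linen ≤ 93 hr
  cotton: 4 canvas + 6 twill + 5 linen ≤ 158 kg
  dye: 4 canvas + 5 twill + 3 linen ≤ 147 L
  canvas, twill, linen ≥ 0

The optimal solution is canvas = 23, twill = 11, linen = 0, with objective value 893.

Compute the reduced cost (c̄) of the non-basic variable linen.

Check each constraint at x*: labor 79/93 (slack 14); cotton 158/158 (tight); dye 147/147 (tight).
Since labor is not tight, its dual is 0.
From A_Bᵀ y = c: 4·y_cotton + 4·y_dye = 24; 6·y_cotton + 5·y_dye = 31.
Solving: y_cotton = 1, y_dye = 5.
Reduced cost of linen: c₃ − yᵀa₃ = 19 − (1·5 + 5·3) = 19 − 20 = -1.

-1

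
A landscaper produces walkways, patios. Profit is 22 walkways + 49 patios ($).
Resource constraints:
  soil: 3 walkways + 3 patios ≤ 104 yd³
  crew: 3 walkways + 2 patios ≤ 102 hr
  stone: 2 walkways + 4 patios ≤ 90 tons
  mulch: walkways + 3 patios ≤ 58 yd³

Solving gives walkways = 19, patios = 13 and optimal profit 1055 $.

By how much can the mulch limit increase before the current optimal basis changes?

Binding constraints: stone, mulch. The basis is B = [[2,4],[1,3]] with det 2.
Per unit increase in mulch, x* moves by d = (-2, 1).
The basis stays optimal until walkways reaches 0; allowable increase = 9.5 yd³.

9.5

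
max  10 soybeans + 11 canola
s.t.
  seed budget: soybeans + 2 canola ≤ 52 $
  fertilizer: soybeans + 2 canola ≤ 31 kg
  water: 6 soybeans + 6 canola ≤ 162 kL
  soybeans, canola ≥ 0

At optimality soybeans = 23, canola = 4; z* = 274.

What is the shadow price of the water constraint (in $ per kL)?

Check each constraint at x*: seed budget 31/52 (slack 21); fertilizer 31/31 (tight); water 162/162 (tight).
Slack constraints have shadow price 0 (complementary slackness).
Dual feasibility on the basic columns requires 1·y_fertilizer + 6·y_water = 10, 2·y_fertilizer + 6·y_water = 11.
→ y_fertilizer = 1 and y_water = 1.5.
Shadow price of water = 1.5.

1.5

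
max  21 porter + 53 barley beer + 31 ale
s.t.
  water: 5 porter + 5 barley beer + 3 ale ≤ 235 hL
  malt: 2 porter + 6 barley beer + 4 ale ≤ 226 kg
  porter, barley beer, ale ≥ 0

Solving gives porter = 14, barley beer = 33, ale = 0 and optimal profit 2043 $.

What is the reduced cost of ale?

Check each constraint at x*: water 235/235 (tight); malt 226/226 (tight).
From A_Bᵀ y = c: 5·y_water + 2·y_malt = 21; 5·y_water + 6·y_malt = 53.
Solving: y_water = 1, y_malt = 8.
Reduced cost of ale: c₃ − yᵀa₃ = 31 − (1·3 + 8·4) = 31 − 35 = -4.

-4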